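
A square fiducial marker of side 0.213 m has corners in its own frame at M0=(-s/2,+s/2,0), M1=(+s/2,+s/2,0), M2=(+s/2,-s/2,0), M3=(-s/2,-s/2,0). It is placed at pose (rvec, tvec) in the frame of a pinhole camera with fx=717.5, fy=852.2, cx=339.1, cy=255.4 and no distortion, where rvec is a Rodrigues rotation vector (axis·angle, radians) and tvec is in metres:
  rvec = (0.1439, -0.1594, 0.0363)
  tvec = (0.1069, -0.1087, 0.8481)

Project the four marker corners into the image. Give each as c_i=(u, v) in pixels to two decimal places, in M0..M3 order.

c0=(336.36, 249.37) c1=(507.80, 254.67) c2=(522.23, 43.52) c3=(345.14, 29.16)

Intrinsics K: fx=717.5, fy=852.2, cx=339.1, cy=255.4
Marker side s = 0.213 m; corners in marker frame (Z=0):
  M0 = (-0.1065, +0.1065, 0)
  M1 = (+0.1065, +0.1065, 0)
  M2 = (+0.1065, -0.1065, 0)
  M3 = (-0.1065, -0.1065, 0)
rvec = (0.1439, -0.1594, 0.0363), |rvec| = θ = 0.21779 rad = 12.479°
Rodrigues: sinθ=0.21607, 1−cosθ=0.02362; R = I + sinθ·[k]× + (1−cosθ)·[k]×²:
    [+0.98669 -0.04744 -0.15554]
    [+0.02459 +0.98903 -0.14565]
    [+0.16074 +0.13988 +0.97703]
t = (0.1069, -0.1087, 0.8481) m
M0: Pc = R·M0+t = (-0.00323, -0.00599, +0.84588); u = 717.5·(-0.00323)/0.84588 + 339.1 = 336.3564, v = 852.2·(-0.00599)/0.84588 + 255.4 = 249.3682
M1: Pc = R·M1+t = (+0.20693, -0.00075, +0.88012); u = 717.5·(+0.20693)/0.88012 + 339.1 = 507.7964, v = 852.2·(-0.00075)/0.88012 + 255.4 = 254.6744
M2: Pc = R·M2+t = (+0.21703, -0.21141, +0.85032); u = 717.5·(+0.21703)/0.85032 + 339.1 = 522.2334, v = 852.2·(-0.21141)/0.85032 + 255.4 = 43.5200
M3: Pc = R·M3+t = (+0.00687, -0.21665, +0.81608); u = 717.5·(+0.00687)/0.81608 + 339.1 = 345.1398, v = 852.2·(-0.21665)/0.81608 + 255.4 = 29.1612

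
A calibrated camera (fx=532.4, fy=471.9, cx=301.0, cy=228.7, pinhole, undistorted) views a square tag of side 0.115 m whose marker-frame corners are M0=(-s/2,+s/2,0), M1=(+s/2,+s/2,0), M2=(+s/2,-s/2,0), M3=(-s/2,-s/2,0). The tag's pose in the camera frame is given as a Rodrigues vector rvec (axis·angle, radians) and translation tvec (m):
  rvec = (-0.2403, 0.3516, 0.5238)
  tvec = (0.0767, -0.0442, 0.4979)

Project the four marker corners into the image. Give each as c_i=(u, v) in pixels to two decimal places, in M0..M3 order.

Intrinsics K: fx=532.4, fy=471.9, cx=301.0, cy=228.7
Marker side s = 0.115 m; corners in marker frame (Z=0):
  M0 = (-0.0575, +0.0575, 0)
  M1 = (+0.0575, +0.0575, 0)
  M2 = (+0.0575, -0.0575, 0)
  M3 = (-0.0575, -0.0575, 0)
rvec = (-0.2403, 0.3516, 0.5238), |rvec| = θ = 0.67508 rad = 38.679°
Rodrigues: sinθ=0.62496, 1−cosθ=0.21934; R = I + sinθ·[k]× + (1−cosθ)·[k]×²:
    [+0.80845 -0.52558 +0.26492]
    [+0.44425 +0.84016 +0.31110]
    [-0.38608 -0.13382 +0.91271]
t = (0.0767, -0.0442, 0.4979) m
M0: Pc = R·M0+t = (-0.00001, -0.02144, +0.51240); u = 532.4·(-0.00001)/0.51240 + 301.0 = 300.9933, v = 471.9·(-0.02144)/0.51240 + 228.7 = 208.9592
M1: Pc = R·M1+t = (+0.09297, +0.02965, +0.46801); u = 532.4·(+0.09297)/0.46801 + 301.0 = 406.7565, v = 471.9·(+0.02965)/0.46801 + 228.7 = 258.5999
M2: Pc = R·M2+t = (+0.15341, -0.06696, +0.48340); u = 532.4·(+0.15341)/0.48340 + 301.0 = 469.9582, v = 471.9·(-0.06696)/0.48340 + 228.7 = 163.3276
M3: Pc = R·M3+t = (+0.06043, -0.11805, +0.52779); u = 532.4·(+0.06043)/0.52779 + 301.0 = 361.9622, v = 471.9·(-0.11805)/0.52779 + 228.7 = 123.1488

c0=(300.99, 208.96) c1=(406.76, 258.60) c2=(469.96, 163.33) c3=(361.96, 123.15)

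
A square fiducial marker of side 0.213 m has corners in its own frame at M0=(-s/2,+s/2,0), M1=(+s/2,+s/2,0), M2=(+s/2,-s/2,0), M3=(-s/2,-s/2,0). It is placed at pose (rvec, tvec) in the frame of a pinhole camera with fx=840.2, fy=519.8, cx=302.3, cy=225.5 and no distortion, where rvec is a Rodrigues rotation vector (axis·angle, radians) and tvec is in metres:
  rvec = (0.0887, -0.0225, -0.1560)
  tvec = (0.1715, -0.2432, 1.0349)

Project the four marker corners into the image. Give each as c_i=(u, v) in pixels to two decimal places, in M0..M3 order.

Intrinsics K: fx=840.2, fy=519.8, cx=302.3, cy=225.5
Marker side s = 0.213 m; corners in marker frame (Z=0):
  M0 = (-0.1065, +0.1065, 0)
  M1 = (+0.1065, +0.1065, 0)
  M2 = (+0.1065, -0.1065, 0)
  M3 = (-0.1065, -0.1065, 0)
rvec = (0.0887, -0.0225, -0.1560), |rvec| = θ = 0.18086 rad = 10.362°
Rodrigues: sinθ=0.17987, 1−cosθ=0.01631; R = I + sinθ·[k]× + (1−cosθ)·[k]×²:
    [+0.98761 +0.15416 -0.02928]
    [-0.15615 +0.98394 -0.08647]
    [+0.01548 +0.08997 +0.99582]
t = (0.1715, -0.2432, 1.0349) m
M0: Pc = R·M0+t = (+0.08274, -0.12178, +1.04283); u = 840.2·(+0.08274)/1.04283 + 302.3 = 368.9602, v = 519.8·(-0.12178)/1.04283 + 225.5 = 164.7985
M1: Pc = R·M1+t = (+0.29310, -0.15504, +1.04613); u = 840.2·(+0.29310)/1.04613 + 302.3 = 537.7021, v = 519.8·(-0.15504)/1.04613 + 225.5 = 148.4640
M2: Pc = R·M2+t = (+0.26026, -0.36462, +1.02697); u = 840.2·(+0.26026)/1.02697 + 302.3 = 515.2310, v = 519.8·(-0.36462)/1.02697 + 225.5 = 40.9476
M3: Pc = R·M3+t = (+0.04990, -0.33136, +1.02367); u = 840.2·(+0.04990)/1.02367 + 302.3 = 343.2579, v = 519.8·(-0.33136)/1.02367 + 225.5 = 57.2416

c0=(368.96, 164.80) c1=(537.70, 148.46) c2=(515.23, 40.95) c3=(343.26, 57.24)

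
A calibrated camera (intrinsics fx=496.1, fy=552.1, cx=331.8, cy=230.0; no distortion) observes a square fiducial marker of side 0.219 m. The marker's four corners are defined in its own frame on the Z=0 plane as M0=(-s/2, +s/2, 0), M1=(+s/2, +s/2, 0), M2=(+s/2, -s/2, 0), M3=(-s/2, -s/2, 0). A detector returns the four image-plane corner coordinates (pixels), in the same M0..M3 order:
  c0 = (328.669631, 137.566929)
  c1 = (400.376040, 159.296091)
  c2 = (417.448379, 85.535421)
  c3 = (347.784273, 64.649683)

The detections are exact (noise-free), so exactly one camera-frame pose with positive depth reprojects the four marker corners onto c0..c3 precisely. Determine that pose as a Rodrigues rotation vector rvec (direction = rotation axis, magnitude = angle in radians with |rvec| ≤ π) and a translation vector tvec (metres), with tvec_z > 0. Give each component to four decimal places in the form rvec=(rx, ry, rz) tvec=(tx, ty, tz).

Intrinsics K: fx=496.1, fy=552.1, cx=331.8, cy=230.0
Marker side s = 0.219 m; corners in marker frame (Z=0):
  M0 = (-0.1095, +0.1095, 0)
  M1 = (+0.1095, +0.1095, 0)
  M2 = (+0.1095, -0.1095, 0)
  M3 = (-0.1095, -0.1095, 0)
Detected image corners:
  c0 = (328.669631, 137.566929) px
  c1 = (400.376040, 159.296091) px
  c2 = (417.448379, 85.535421) px
  c3 = (347.784273, 64.649683) px
Planar DLT: solve 8×8 A·h = b for H (H[2,2]=1):
  H  [+317.76321 -133.17318 +373.65253]
  H  [+95.79041 +319.75576 +111.20332]
  H  [-0.01320 -0.13531 +1.00000]
B = K⁻¹H; ‖b₁‖=0.673701, ‖b₂‖=0.673701; λ = 2/(‖b₁‖+‖b₂‖) = 1.484338, sign → tz>0 ⇒ λ=+1.484338
r₁ = λ·B[:,0] = (+0.96386,+0.26570,-0.01959); r₂ = λ·B[:,1] = (-0.26413,+0.94334,-0.20085)
r₃ = r₁×r₂ = (-0.03488,+0.19876,+0.97943); SVD([r₁ r₂ r₃]) → R = UVᵀ:
  R  [+0.96386 -0.26413 -0.03488]
  R  [+0.26570 +0.94334 +0.19876]
  R  [-0.01959 -0.20085 +0.97943]
t = (+0.12522, -0.31939, +1.48434) m
tr R = 2.886628; θ = arccos((tr R − 1)/2) = 0.338319 rad = 19.384°
axis k = ((R−Rᵀ)₃₂, (R−Rᵀ)₁₃, (R−Rᵀ)₂₁) / (2 sinθ) = (-0.601998, -0.023027, +0.798166)
rvec = θ·k = (-0.203667, -0.007791, +0.270035)

rvec=(-0.2037, -0.0078, 0.2700) tvec=(0.1252, -0.3194, 1.4843)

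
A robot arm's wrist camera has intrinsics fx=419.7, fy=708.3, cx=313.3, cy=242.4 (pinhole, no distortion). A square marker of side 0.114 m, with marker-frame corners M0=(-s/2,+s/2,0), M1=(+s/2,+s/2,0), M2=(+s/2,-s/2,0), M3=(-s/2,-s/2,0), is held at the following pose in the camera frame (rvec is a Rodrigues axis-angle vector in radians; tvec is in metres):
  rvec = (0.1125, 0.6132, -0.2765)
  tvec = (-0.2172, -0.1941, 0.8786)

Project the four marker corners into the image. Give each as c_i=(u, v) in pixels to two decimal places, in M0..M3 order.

c0=(200.52, 143.98) c1=(235.90, 115.07) c2=(219.30, 23.13) c3=(185.03, 58.82)

Intrinsics K: fx=419.7, fy=708.3, cx=313.3, cy=242.4
Marker side s = 0.114 m; corners in marker frame (Z=0):
  M0 = (-0.0570, +0.0570, 0)
  M1 = (+0.0570, +0.0570, 0)
  M2 = (+0.0570, -0.0570, 0)
  M3 = (-0.0570, -0.0570, 0)
rvec = (0.1125, 0.6132, -0.2765), |rvec| = θ = 0.68200 rad = 39.076°
Rodrigues: sinθ=0.63035, 1−cosθ=0.22369; R = I + sinθ·[k]× + (1−cosθ)·[k]×²:
    [+0.78240 +0.28873 +0.55180]
    [-0.22238 +0.95715 -0.18552]
    [-0.58172 +0.02244 +0.81308]
t = (-0.2172, -0.1941, 0.8786) m
M0: Pc = R·M0+t = (-0.24534, -0.12687, +0.91304); u = 419.7·(-0.24534)/0.91304 + 313.3 = 200.5239, v = 708.3·(-0.12687)/0.91304 + 242.4 = 143.9814
M1: Pc = R·M1+t = (-0.15615, -0.15222, +0.84672); u = 419.7·(-0.15615)/0.84672 + 313.3 = 235.9024, v = 708.3·(-0.15222)/0.84672 + 242.4 = 115.0661
M2: Pc = R·M2+t = (-0.18906, -0.26133, +0.84416); u = 419.7·(-0.18906)/0.84416 + 313.3 = 219.3029, v = 708.3·(-0.26133)/0.84416 + 242.4 = 23.1269
M3: Pc = R·M3+t = (-0.27825, -0.23598, +0.91048); u = 419.7·(-0.27825)/0.91048 + 313.3 = 185.0340, v = 708.3·(-0.23598)/0.91048 + 242.4 = 58.8200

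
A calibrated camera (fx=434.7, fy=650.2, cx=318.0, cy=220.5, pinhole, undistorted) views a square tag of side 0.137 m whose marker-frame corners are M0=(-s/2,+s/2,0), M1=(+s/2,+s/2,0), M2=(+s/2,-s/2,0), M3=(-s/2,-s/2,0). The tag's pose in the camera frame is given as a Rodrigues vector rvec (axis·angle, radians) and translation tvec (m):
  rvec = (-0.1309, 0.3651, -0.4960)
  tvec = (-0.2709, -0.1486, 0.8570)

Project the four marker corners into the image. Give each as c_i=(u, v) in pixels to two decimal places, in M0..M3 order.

c0=(168.73, 178.76) c1=(220.21, 123.78) c2=(192.64, 35.62) c3=(144.13, 93.01)

Intrinsics K: fx=434.7, fy=650.2, cx=318.0, cy=220.5
Marker side s = 0.137 m; corners in marker frame (Z=0):
  M0 = (-0.0685, +0.0685, 0)
  M1 = (+0.0685, +0.0685, 0)
  M2 = (+0.0685, -0.0685, 0)
  M3 = (-0.0685, -0.0685, 0)
rvec = (-0.1309, 0.3651, -0.4960), |rvec| = θ = 0.62964 rad = 36.076°
Rodrigues: sinθ=0.58886, 1−cosθ=0.19176; R = I + sinθ·[k]× + (1−cosθ)·[k]×²:
    [+0.81653 +0.44075 +0.37285]
    [-0.48699 +0.87271 +0.03483]
    [-0.31005 -0.21001 +0.92724]
t = (-0.2709, -0.1486, 0.8570) m
M0: Pc = R·M0+t = (-0.29664, -0.05546, +0.86385); u = 434.7·(-0.29664)/0.86385 + 318.0 = 168.7272, v = 650.2·(-0.05546)/0.86385 + 220.5 = 178.7563
M1: Pc = R·M1+t = (-0.18478, -0.12218, +0.82138); u = 434.7·(-0.18478)/0.82138 + 318.0 = 220.2101, v = 650.2·(-0.12218)/0.82138 + 220.5 = 123.7843
M2: Pc = R·M2+t = (-0.24516, -0.24174, +0.85015); u = 434.7·(-0.24516)/0.85015 + 318.0 = 192.6443, v = 650.2·(-0.24174)/0.85015 + 220.5 = 35.6156
M3: Pc = R·M3+t = (-0.35702, -0.17502, +0.89262); u = 434.7·(-0.35702)/0.89262 + 318.0 = 144.1326, v = 650.2·(-0.17502)/0.89262 + 220.5 = 93.0113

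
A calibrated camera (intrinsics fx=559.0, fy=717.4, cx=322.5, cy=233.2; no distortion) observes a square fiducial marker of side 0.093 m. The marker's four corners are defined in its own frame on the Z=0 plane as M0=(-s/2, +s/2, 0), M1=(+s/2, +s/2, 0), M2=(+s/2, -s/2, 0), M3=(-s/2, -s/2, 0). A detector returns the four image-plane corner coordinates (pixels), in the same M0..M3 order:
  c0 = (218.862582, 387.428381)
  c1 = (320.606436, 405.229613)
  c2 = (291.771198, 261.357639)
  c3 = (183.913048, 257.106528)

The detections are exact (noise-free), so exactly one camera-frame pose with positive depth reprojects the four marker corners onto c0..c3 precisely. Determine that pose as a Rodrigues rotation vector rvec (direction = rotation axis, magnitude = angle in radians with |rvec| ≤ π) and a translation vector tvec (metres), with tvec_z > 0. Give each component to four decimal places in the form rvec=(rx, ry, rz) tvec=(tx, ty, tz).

rvec=(0.4580, 0.4802, -0.1057) tvec=(-0.0519, 0.0557, 0.4103)

Intrinsics K: fx=559.0, fy=717.4, cx=322.5, cy=233.2
Marker side s = 0.093 m; corners in marker frame (Z=0):
  M0 = (-0.0465, +0.0465, 0)
  M1 = (+0.0465, +0.0465, 0)
  M2 = (+0.0465, -0.0465, 0)
  M3 = (-0.0465, -0.0465, 0)
Detected image corners:
  c0 = (218.862582, 387.428381) px
  c1 = (320.606436, 405.229613) px
  c2 = (291.771198, 261.357639) px
  c3 = (183.913048, 257.106528) px
Planar DLT: solve 8×8 A·h = b for H (H[2,2]=1):
  H  [+835.79564 +592.01438 +251.73046]
  H  [-252.17988 +1789.74848 +330.59453]
  H  [-1.14114 +0.97460 +1.00000]
B = K⁻¹H; ‖b₁‖=2.437248, ‖b₂‖=2.437248; λ = 2/(‖b₁‖+‖b₂‖) = 0.410299, sign → tz>0 ⇒ λ=+0.410299
r₁ = λ·B[:,0] = (+0.88358,+0.00797,-0.46821); r₂ = λ·B[:,1] = (+0.20383,+0.89362,+0.39988)
r₃ = r₁×r₂ = (+0.42158,-0.44876,+0.78796); SVD([r₁ r₂ r₃]) → R = UVᵀ:
  R  [+0.88358 +0.20383 +0.42158]
  R  [+0.00797 +0.89362 -0.44876]
  R  [-0.46821 +0.39988 +0.78796]
t = (-0.05194, +0.05570, +0.41030) m
tr R = 2.565160; θ = arccos((tr R − 1)/2) = 0.671997 rad = 38.503°
axis k = ((R−Rᵀ)₃₂, (R−Rᵀ)₁₃, (R−Rᵀ)₂₁) / (2 sinθ) = (+0.681580, +0.714634, -0.157308)
rvec = θ·k = (+0.458020, +0.480232, -0.105711)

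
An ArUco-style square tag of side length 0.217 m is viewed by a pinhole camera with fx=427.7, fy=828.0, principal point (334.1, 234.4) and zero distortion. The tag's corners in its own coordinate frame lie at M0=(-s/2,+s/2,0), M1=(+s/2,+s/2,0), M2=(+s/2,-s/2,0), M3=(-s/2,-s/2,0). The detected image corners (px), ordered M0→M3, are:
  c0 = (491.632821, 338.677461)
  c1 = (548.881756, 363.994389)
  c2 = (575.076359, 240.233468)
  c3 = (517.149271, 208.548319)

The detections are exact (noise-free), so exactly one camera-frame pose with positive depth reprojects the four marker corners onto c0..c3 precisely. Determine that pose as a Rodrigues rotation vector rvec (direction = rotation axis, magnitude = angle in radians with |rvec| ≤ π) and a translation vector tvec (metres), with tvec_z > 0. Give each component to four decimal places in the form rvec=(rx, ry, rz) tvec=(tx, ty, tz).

Intrinsics K: fx=427.7, fy=828.0, cx=334.1, cy=234.4
Marker side s = 0.217 m; corners in marker frame (Z=0):
  M0 = (-0.1085, +0.1085, 0)
  M1 = (+0.1085, +0.1085, 0)
  M2 = (+0.1085, -0.1085, 0)
  M3 = (-0.1085, -0.1085, 0)
Detected image corners:
  c0 = (491.632821, 338.677461) px
  c1 = (548.881756, 363.994389) px
  c2 = (575.076359, 240.233468) px
  c3 = (517.149271, 208.548319) px
Planar DLT: solve 8×8 A·h = b for H (H[2,2]=1):
  H  [+371.42945 -42.62601 +533.60516]
  H  [+188.37983 +626.01641 +289.15984]
  H  [+0.19894 +0.14359 +1.00000]
B = K⁻¹H; ‖b₁‖=0.759802, ‖b₂‖=0.759802; λ = 2/(‖b₁‖+‖b₂‖) = 1.316132, sign → tz>0 ⇒ λ=+1.316132
r₁ = λ·B[:,0] = (+0.93844,+0.22531,+0.26183); r₂ = λ·B[:,1] = (-0.27879,+0.94157,+0.18898)
r₃ = r₁×r₂ = (-0.20395,-0.25034,+0.94643); SVD([r₁ r₂ r₃]) → R = UVᵀ:
  R  [+0.93844 -0.27879 -0.20395]
  R  [+0.22531 +0.94157 -0.25034]
  R  [+0.26183 +0.18898 +0.94643]
t = (+0.61392, +0.08704, +1.31613) m
tr R = 2.826451; θ = arccos((tr R − 1)/2) = 0.419665 rad = 24.045°
axis k = ((R−Rᵀ)₃₂, (R−Rᵀ)₁₃, (R−Rᵀ)₂₁) / (2 sinθ) = (+0.539101, -0.571577, +0.618603)
rvec = θ·k = (+0.226242, -0.239871, +0.259606)

rvec=(0.2262, -0.2399, 0.2596) tvec=(0.6139, 0.0870, 1.3161)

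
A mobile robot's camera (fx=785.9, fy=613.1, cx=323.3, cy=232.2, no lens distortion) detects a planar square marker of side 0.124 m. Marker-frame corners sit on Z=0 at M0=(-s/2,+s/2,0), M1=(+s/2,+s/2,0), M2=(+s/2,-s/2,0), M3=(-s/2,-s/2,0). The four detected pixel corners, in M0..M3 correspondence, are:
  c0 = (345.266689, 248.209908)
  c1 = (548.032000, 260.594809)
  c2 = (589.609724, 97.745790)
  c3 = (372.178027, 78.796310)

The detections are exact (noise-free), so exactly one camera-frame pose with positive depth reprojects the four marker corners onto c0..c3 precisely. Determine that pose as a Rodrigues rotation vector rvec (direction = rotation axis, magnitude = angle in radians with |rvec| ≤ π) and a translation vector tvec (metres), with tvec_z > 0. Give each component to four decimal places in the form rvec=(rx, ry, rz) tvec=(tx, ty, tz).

rvec=(0.2823, -0.1059, 0.0967) tvec=(0.0810, -0.0423, 0.4499)

Intrinsics K: fx=785.9, fy=613.1, cx=323.3, cy=232.2
Marker side s = 0.124 m; corners in marker frame (Z=0):
  M0 = (-0.0620, +0.0620, 0)
  M1 = (+0.0620, +0.0620, 0)
  M2 = (+0.0620, -0.0620, 0)
  M3 = (-0.0620, -0.0620, 0)
Detected image corners:
  c0 = (345.266689, 248.209908) px
  c1 = (548.032000, 260.594809) px
  c2 = (589.609724, 97.745790) px
  c3 = (372.178027, 78.796310) px
Planar DLT: solve 8×8 A·h = b for H (H[2,2]=1):
  H  [+1813.42338 +3.73203 +464.83224]
  H  [+170.16815 +1443.09960 +174.58258]
  H  [+0.26155 +0.60559 +1.00000]
B = K⁻¹H; ‖b₁‖=2.222525, ‖b₂‖=2.222525; λ = 2/(‖b₁‖+‖b₂‖) = 0.449939, sign → tz>0 ⇒ λ=+0.449939
r₁ = λ·B[:,0] = (+0.98980,+0.08031,+0.11768); r₂ = λ·B[:,1] = (-0.10995,+0.95586,+0.27248)
r₃ = r₁×r₂ = (-0.09060,-0.28264,+0.95494); SVD([r₁ r₂ r₃]) → R = UVᵀ:
  R  [+0.98980 -0.10995 -0.09060]
  R  [+0.08031 +0.95586 -0.28264]
  R  [+0.11768 +0.27248 +0.95494]
t = (+0.08103, -0.04228, +0.44994) m
tr R = 2.900594; θ = arccos((tr R − 1)/2) = 0.316608 rad = 18.140°
axis k = ((R−Rᵀ)₃₂, (R−Rᵀ)₁₃, (R−Rᵀ)₂₁) / (2 sinθ) = (+0.891486, -0.334497, +0.305556)
rvec = θ·k = (+0.282251, -0.105904, +0.096741)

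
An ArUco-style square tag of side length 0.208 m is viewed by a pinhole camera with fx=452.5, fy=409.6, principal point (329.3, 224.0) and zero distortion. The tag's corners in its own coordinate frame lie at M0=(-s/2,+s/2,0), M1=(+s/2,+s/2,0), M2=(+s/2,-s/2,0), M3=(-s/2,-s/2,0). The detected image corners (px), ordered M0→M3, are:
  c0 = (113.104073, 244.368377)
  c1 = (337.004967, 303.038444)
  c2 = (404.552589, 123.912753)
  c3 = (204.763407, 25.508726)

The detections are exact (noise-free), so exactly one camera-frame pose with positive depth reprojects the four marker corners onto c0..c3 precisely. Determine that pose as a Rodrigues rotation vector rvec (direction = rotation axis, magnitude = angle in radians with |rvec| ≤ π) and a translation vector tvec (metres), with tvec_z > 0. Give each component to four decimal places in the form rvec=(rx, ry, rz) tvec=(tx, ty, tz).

rvec=(0.0074, -0.4349, 0.3429) tvec=(-0.0469, -0.0467, 0.4045)

Intrinsics K: fx=452.5, fy=409.6, cx=329.3, cy=224.0
Marker side s = 0.208 m; corners in marker frame (Z=0):
  M0 = (-0.1040, +0.1040, 0)
  M1 = (+0.1040, +0.1040, 0)
  M2 = (+0.1040, -0.1040, 0)
  M3 = (-0.1040, -0.1040, 0)
Detected image corners:
  c0 = (113.104073, 244.368377) px
  c1 = (337.004967, 303.038444) px
  c2 = (404.552589, 123.912753) px
  c3 = (204.763407, 25.508726) px
Planar DLT: solve 8×8 A·h = b for H (H[2,2]=1):
  H  [+1288.73833 -419.54677 +276.80957]
  H  [+557.59540 +918.23295 +176.70892]
  H  [+1.02407 -0.16239 +1.00000]
B = K⁻¹H; ‖b₁‖=2.472345, ‖b₂‖=2.472345; λ = 2/(‖b₁‖+‖b₂‖) = 0.404474, sign → tz>0 ⇒ λ=+0.404474
r₁ = λ·B[:,0] = (+0.85052,+0.32410,+0.41421); r₂ = λ·B[:,1] = (-0.32722,+0.94266,-0.06568)
r₃ = r₁×r₂ = (-0.41175,-0.07967,+0.90781); SVD([r₁ r₂ r₃]) → R = UVᵀ:
  R  [+0.85052 -0.32722 -0.41175]
  R  [+0.32410 +0.94266 -0.07967]
  R  [+0.41421 -0.06568 +0.90781]
t = (-0.04692, -0.04670, +0.40447) m
tr R = 2.700995; θ = arccos((tr R − 1)/2) = 0.553866 rad = 31.734°
axis k = ((R−Rᵀ)₃₂, (R−Rᵀ)₁₃, (R−Rᵀ)₂₁) / (2 sinθ) = (+0.013297, -0.785164, +0.619146)
rvec = θ·k = (+0.007365, -0.434875, +0.342923)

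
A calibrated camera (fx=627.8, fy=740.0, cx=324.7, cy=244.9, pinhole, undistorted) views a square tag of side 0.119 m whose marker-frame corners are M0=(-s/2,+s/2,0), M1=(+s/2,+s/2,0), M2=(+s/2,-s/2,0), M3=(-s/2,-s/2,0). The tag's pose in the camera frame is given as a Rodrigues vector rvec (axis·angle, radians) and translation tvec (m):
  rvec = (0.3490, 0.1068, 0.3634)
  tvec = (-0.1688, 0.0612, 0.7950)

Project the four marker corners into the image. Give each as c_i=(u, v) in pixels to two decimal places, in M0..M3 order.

c0=(137.74, 327.68) c1=(222.02, 367.76) c2=(248.32, 274.49) c3=(159.32, 232.82)

Intrinsics K: fx=627.8, fy=740.0, cx=324.7, cy=244.9
Marker side s = 0.119 m; corners in marker frame (Z=0):
  M0 = (-0.0595, +0.0595, 0)
  M1 = (+0.0595, +0.0595, 0)
  M2 = (+0.0595, -0.0595, 0)
  M3 = (-0.0595, -0.0595, 0)
rvec = (0.3490, 0.1068, 0.3634), |rvec| = θ = 0.51504 rad = 29.510°
Rodrigues: sinθ=0.49257, 1−cosθ=0.12973; R = I + sinθ·[k]× + (1−cosθ)·[k]×²:
    [+0.92984 -0.32932 +0.16416]
    [+0.36577 +0.87585 -0.31479]
    [-0.04012 +0.35275 +0.93486]
t = (-0.1688, 0.0612, 0.7950) m
M0: Pc = R·M0+t = (-0.24372, +0.09155, +0.81838); u = 627.8·(-0.24372)/0.81838 + 324.7 = 137.7354, v = 740.0·(+0.09155)/0.81838 + 244.9 = 327.6819
M1: Pc = R·M1+t = (-0.13307, +0.13508, +0.81360); u = 627.8·(-0.13307)/0.81360 + 324.7 = 222.0199, v = 740.0·(+0.13508)/0.81360 + 244.9 = 367.7570
M2: Pc = R·M2+t = (-0.09388, +0.03085, +0.77162); u = 627.8·(-0.09388)/0.77162 + 324.7 = 248.3183, v = 740.0·(+0.03085)/0.77162 + 244.9 = 274.4860
M3: Pc = R·M3+t = (-0.20453, -0.01268, +0.77640); u = 627.8·(-0.20453)/0.77640 + 324.7 = 159.3150, v = 740.0·(-0.01268)/0.77640 + 244.9 = 232.8176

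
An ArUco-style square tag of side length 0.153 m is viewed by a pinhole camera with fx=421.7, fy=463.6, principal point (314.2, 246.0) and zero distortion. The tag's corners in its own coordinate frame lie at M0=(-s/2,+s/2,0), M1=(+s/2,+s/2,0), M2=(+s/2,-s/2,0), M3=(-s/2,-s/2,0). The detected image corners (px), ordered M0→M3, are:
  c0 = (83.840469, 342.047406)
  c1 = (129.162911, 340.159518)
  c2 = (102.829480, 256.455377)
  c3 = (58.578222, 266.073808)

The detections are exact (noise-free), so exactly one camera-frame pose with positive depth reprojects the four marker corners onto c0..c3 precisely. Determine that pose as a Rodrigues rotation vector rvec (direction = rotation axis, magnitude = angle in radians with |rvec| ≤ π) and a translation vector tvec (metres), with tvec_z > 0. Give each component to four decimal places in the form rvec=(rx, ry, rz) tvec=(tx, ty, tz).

Intrinsics K: fx=421.7, fy=463.6, cx=314.2, cy=246.0
Marker side s = 0.153 m; corners in marker frame (Z=0):
  M0 = (-0.0765, +0.0765, 0)
  M1 = (+0.0765, +0.0765, 0)
  M2 = (+0.0765, -0.0765, 0)
  M3 = (-0.0765, -0.0765, 0)
Detected image corners:
  c0 = (83.840469, 342.047406) px
  c1 = (129.162911, 340.159518) px
  c2 = (102.829480, 256.455377) px
  c3 = (58.578222, 266.073808) px
Planar DLT: solve 8×8 A·h = b for H (H[2,2]=1):
  H  [+234.88947 +187.16008 +92.74057]
  H  [-223.48305 +580.83791 +301.93062]
  H  [-0.61845 +0.19991 +1.00000]
B = K⁻¹H; ‖b₁‖=1.200866, ‖b₂‖=1.200866; λ = 2/(‖b₁‖+‖b₂‖) = 0.832732, sign → tz>0 ⇒ λ=+0.832732
r₁ = λ·B[:,0] = (+0.84755,-0.12815,-0.51500); r₂ = λ·B[:,1] = (+0.24555,+0.95498,+0.16647)
r₃ = r₁×r₂ = (+0.47048,-0.26755,+0.84087); SVD([r₁ r₂ r₃]) → R = UVᵀ:
  R  [+0.84755 +0.24555 +0.47048]
  R  [-0.12815 +0.95498 -0.26755]
  R  [-0.51500 +0.16647 +0.84087]
t = (-0.43732, +0.10046, +0.83273) m
tr R = 2.643405; θ = arccos((tr R − 1)/2) = 0.606404 rad = 34.744°
axis k = ((R−Rᵀ)₃₂, (R−Rᵀ)₁₃, (R−Rᵀ)₂₁) / (2 sinθ) = (+0.380782, +0.864590, -0.327856)
rvec = θ·k = (+0.230908, +0.524291, -0.198813)

rvec=(0.2309, 0.5243, -0.1988) tvec=(-0.4373, 0.1005, 0.8327)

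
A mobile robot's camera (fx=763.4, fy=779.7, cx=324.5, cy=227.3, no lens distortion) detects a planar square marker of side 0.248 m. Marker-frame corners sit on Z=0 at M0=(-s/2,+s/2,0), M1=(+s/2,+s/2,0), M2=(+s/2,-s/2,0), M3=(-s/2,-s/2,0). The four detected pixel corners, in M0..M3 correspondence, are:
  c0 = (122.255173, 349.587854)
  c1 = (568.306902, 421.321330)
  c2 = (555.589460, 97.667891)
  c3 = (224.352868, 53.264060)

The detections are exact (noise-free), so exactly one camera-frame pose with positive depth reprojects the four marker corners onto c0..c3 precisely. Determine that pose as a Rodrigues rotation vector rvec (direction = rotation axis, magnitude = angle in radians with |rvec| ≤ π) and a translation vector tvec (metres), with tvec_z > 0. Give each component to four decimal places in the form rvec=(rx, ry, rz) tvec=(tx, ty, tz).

Intrinsics K: fx=763.4, fy=779.7, cx=324.5, cy=227.3
Marker side s = 0.248 m; corners in marker frame (Z=0):
  M0 = (-0.1240, +0.1240, 0)
  M1 = (+0.1240, +0.1240, 0)
  M2 = (+0.1240, -0.1240, 0)
  M3 = (-0.1240, -0.1240, 0)
Detected image corners:
  c0 = (122.255173, 349.587854) px
  c1 = (568.306902, 421.321330) px
  c2 = (555.589460, 97.667891) px
  c3 = (224.352868, 53.264060) px
Planar DLT: solve 8×8 A·h = b for H (H[2,2]=1):
  H  [+1484.86365 -627.32482 +367.84616]
  H  [+196.04870 +971.10448 +206.81292]
  H  [-0.12956 -1.20613 +1.00000]
B = K⁻¹H; ‖b₁‖=2.025088, ‖b₂‖=2.025088; λ = 2/(‖b₁‖+‖b₂‖) = 0.493806, sign → tz>0 ⇒ λ=+0.493806
r₁ = λ·B[:,0] = (+0.98768,+0.14281,-0.06398); r₂ = λ·B[:,1] = (-0.15262,+0.78866,-0.59559)
r₃ = r₁×r₂ = (-0.03460,+0.59802,+0.80074); SVD([r₁ r₂ r₃]) → R = UVᵀ:
  R  [+0.98768 -0.15262 -0.03460]
  R  [+0.14281 +0.78866 +0.59802]
  R  [-0.06398 -0.59559 +0.80074]
t = (+0.02804, -0.01298, +0.49381) m
tr R = 2.577071; θ = arccos((tr R − 1)/2) = 0.662373 rad = 37.951°
axis k = ((R−Rᵀ)₃₂, (R−Rᵀ)₁₃, (R−Rᵀ)₂₁) / (2 sinθ) = (-0.970432, +0.023882, +0.240191)
rvec = θ·k = (-0.642788, +0.015819, +0.159096)

rvec=(-0.6428, 0.0158, 0.1591) tvec=(0.0280, -0.0130, 0.4938)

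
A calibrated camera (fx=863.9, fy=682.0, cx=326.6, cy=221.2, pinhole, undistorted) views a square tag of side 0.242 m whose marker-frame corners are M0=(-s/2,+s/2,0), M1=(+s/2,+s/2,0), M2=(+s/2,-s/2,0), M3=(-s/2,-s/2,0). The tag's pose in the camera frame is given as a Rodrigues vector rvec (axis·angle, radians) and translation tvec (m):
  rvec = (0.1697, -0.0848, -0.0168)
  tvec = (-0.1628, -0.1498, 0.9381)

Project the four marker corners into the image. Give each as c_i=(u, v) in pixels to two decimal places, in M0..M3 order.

Intrinsics K: fx=863.9, fy=682.0, cx=326.6, cy=221.2
Marker side s = 0.242 m; corners in marker frame (Z=0):
  M0 = (-0.1210, +0.1210, 0)
  M1 = (+0.1210, +0.1210, 0)
  M2 = (+0.1210, -0.1210, 0)
  M3 = (-0.1210, -0.1210, 0)
rvec = (0.1697, -0.0848, -0.0168), |rvec| = θ = 0.19045 rad = 10.912°
Rodrigues: sinθ=0.18930, 1−cosθ=0.01808; R = I + sinθ·[k]× + (1−cosθ)·[k]×²:
    [+0.99627 +0.00953 -0.08571]
    [-0.02387 +0.98550 -0.16797]
    [+0.08287 +0.16939 +0.98206]
t = (-0.1628, -0.1498, 0.9381) m
M0: Pc = R·M0+t = (-0.28220, -0.02767, +0.94857); u = 863.9·(-0.28220)/0.94857 + 326.6 = 69.5920, v = 682.0·(-0.02767)/0.94857 + 221.2 = 201.3091
M1: Pc = R·M1+t = (-0.04110, -0.03344, +0.96862); u = 863.9·(-0.04110)/0.96862 + 326.6 = 289.9451, v = 682.0·(-0.03344)/0.96862 + 221.2 = 197.6533
M2: Pc = R·M2+t = (-0.04340, -0.27193, +0.92763); u = 863.9·(-0.04340)/0.92763 + 326.6 = 286.1786, v = 682.0·(-0.27193)/0.92763 + 221.2 = 21.2721
M3: Pc = R·M3+t = (-0.28450, -0.26616, +0.90758); u = 863.9·(-0.28450)/0.90758 + 326.6 = 55.7899, v = 682.0·(-0.26616)/0.90758 + 221.2 = 21.1957

c0=(69.59, 201.31) c1=(289.95, 197.65) c2=(286.18, 21.27) c3=(55.79, 21.20)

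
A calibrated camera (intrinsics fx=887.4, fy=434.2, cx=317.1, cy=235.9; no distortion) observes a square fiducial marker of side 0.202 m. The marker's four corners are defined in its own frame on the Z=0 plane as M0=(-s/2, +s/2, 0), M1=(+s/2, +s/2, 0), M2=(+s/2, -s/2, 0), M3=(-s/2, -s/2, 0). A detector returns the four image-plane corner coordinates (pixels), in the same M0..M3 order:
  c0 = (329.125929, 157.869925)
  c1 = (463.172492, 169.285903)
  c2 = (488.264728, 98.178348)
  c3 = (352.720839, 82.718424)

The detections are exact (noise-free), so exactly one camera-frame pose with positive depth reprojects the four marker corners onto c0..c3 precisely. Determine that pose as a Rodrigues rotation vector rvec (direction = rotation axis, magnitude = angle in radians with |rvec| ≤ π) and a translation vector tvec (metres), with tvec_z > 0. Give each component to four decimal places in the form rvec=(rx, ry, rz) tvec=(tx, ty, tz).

Intrinsics K: fx=887.4, fy=434.2, cx=317.1, cy=235.9
Marker side s = 0.202 m; corners in marker frame (Z=0):
  M0 = (-0.1010, +0.1010, 0)
  M1 = (+0.1010, +0.1010, 0)
  M2 = (+0.1010, -0.1010, 0)
  M3 = (-0.1010, -0.1010, 0)
Detected image corners:
  c0 = (329.125929, 157.869925) px
  c1 = (463.172492, 169.285903) px
  c2 = (488.264728, 98.178348) px
  c3 = (352.720839, 82.718424) px
Planar DLT: solve 8×8 A·h = b for H (H[2,2]=1):
  H  [+771.46112 -79.33691 +409.93380]
  H  [+98.83370 +374.60733 +127.55960]
  H  [+0.25518 +0.10108 +1.00000]
B = K⁻¹H; ‖b₁‖=0.823757, ‖b₂‖=0.823757; λ = 2/(‖b₁‖+‖b₂‖) = 1.213950, sign → tz>0 ⇒ λ=+1.213950
r₁ = λ·B[:,0] = (+0.94465,+0.10802,+0.30978); r₂ = λ·B[:,1] = (-0.15238,+0.98068,+0.12270)
r₃ = r₁×r₂ = (-0.29054,-0.16311,+0.94286); SVD([r₁ r₂ r₃]) → R = UVᵀ:
  R  [+0.94465 -0.15238 -0.29054]
  R  [+0.10802 +0.98068 -0.16311]
  R  [+0.30978 +0.12270 +0.94286]
t = (+0.12700, -0.30290, +1.21395) m
tr R = 2.868188; θ = arccos((tr R − 1)/2) = 0.365084 rad = 20.918°
axis k = ((R−Rᵀ)₃₂, (R−Rᵀ)₁₃, (R−Rᵀ)₂₁) / (2 sinθ) = (+0.400269, -0.840712, +0.364675)
rvec = θ·k = (+0.146132, -0.306930, +0.133137)

rvec=(0.1461, -0.3069, 0.1331) tvec=(0.1270, -0.3029, 1.2140)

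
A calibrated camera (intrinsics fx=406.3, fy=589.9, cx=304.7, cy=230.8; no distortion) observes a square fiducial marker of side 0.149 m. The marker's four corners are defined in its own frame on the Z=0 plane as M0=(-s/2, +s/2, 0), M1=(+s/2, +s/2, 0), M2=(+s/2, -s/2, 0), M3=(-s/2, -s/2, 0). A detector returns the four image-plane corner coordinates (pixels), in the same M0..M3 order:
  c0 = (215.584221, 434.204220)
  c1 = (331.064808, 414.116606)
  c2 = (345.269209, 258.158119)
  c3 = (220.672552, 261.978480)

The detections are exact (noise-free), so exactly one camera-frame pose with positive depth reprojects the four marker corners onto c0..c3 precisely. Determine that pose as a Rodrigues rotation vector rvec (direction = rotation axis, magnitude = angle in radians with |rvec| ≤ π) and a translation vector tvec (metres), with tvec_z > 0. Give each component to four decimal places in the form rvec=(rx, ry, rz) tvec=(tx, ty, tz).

rvec=(0.2937, -0.3483, 0.0487) tvec=(-0.0282, 0.0943, 0.4858)

Intrinsics K: fx=406.3, fy=589.9, cx=304.7, cy=230.8
Marker side s = 0.149 m; corners in marker frame (Z=0):
  M0 = (-0.0745, +0.0745, 0)
  M1 = (+0.0745, +0.0745, 0)
  M2 = (+0.0745, -0.0745, 0)
  M3 = (-0.0745, -0.0745, 0)
Detected image corners:
  c0 = (215.584221, 434.204220) px
  c1 = (331.064808, 414.116606) px
  c2 = (345.269209, 258.158119) px
  c3 = (220.672552, 261.978480) px
Planar DLT: solve 8×8 A·h = b for H (H[2,2]=1):
  H  [+1000.87691 +91.21018 +281.10368]
  H  [+159.20668 +1292.21193 +345.26220]
  H  [+0.70660 +0.56647 +1.00000]
B = K⁻¹H; ‖b₁‖=2.058567, ‖b₂‖=2.058567; λ = 2/(‖b₁‖+‖b₂‖) = 0.485775, sign → tz>0 ⇒ λ=+0.485775
r₁ = λ·B[:,0] = (+0.93924,-0.00319,+0.34325); r₂ = λ·B[:,1] = (-0.09731,+0.95646,+0.27517)
r₃ = r₁×r₂ = (-0.32918,-0.29186,+0.89803); SVD([r₁ r₂ r₃]) → R = UVᵀ:
  R  [+0.93924 -0.09731 -0.32918]
  R  [-0.00319 +0.95646 -0.29186]
  R  [+0.34325 +0.27517 +0.89803]
t = (-0.02821, +0.09426, +0.48577) m
tr R = 2.793726; θ = arccos((tr R − 1)/2) = 0.458171 rad = 26.251°
axis k = ((R−Rᵀ)₃₂, (R−Rᵀ)₁₃, (R−Rᵀ)₂₁) / (2 sinθ) = (+0.640992, -0.760137, +0.106397)
rvec = θ·k = (+0.293684, -0.348273, +0.048748)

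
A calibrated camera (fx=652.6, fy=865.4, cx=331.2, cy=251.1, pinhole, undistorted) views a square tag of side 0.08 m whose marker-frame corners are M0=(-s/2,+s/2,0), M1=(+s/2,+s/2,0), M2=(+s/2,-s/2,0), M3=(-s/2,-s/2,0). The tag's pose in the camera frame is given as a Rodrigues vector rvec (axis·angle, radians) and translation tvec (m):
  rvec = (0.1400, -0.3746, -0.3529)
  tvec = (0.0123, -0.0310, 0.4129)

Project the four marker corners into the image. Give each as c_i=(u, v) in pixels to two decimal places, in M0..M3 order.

Intrinsics K: fx=652.6, fy=865.4, cx=331.2, cy=251.1
Marker side s = 0.08 m; corners in marker frame (Z=0):
  M0 = (-0.0400, +0.0400, 0)
  M1 = (+0.0400, +0.0400, 0)
  M2 = (+0.0400, -0.0400, 0)
  M3 = (-0.0400, -0.0400, 0)
rvec = (0.1400, -0.3746, -0.3529), |rvec| = θ = 0.53335 rad = 30.559°
Rodrigues: sinθ=0.50842, 1−cosθ=0.13889; R = I + sinθ·[k]× + (1−cosθ)·[k]×²:
    [+0.87068 +0.31080 -0.38121]
    [-0.36201 +0.92962 -0.06891]
    [+0.33297 +0.19800 +0.92192]
t = (0.0123, -0.0310, 0.4129) m
M0: Pc = R·M0+t = (-0.01010, +0.02067, +0.40750); u = 652.6·(-0.01010)/0.40750 + 331.2 = 315.0329, v = 865.4·(+0.02067)/0.40750 + 251.1 = 294.9865
M1: Pc = R·M1+t = (+0.05956, -0.00830, +0.43414); u = 652.6·(+0.05956)/0.43414 + 331.2 = 420.7295, v = 865.4·(-0.00830)/0.43414 + 251.1 = 234.5639
M2: Pc = R·M2+t = (+0.03470, -0.08267, +0.41830); u = 652.6·(+0.03470)/0.41830 + 331.2 = 385.3289, v = 865.4·(-0.08267)/0.41830 + 251.1 = 80.0772
M3: Pc = R·M3+t = (-0.03496, -0.05370, +0.39166); u = 652.6·(-0.03496)/0.39166 + 331.2 = 272.9499, v = 865.4·(-0.05370)/0.39166 + 251.1 = 132.4366

c0=(315.03, 294.99) c1=(420.73, 234.56) c2=(385.33, 80.08) c3=(272.95, 132.44)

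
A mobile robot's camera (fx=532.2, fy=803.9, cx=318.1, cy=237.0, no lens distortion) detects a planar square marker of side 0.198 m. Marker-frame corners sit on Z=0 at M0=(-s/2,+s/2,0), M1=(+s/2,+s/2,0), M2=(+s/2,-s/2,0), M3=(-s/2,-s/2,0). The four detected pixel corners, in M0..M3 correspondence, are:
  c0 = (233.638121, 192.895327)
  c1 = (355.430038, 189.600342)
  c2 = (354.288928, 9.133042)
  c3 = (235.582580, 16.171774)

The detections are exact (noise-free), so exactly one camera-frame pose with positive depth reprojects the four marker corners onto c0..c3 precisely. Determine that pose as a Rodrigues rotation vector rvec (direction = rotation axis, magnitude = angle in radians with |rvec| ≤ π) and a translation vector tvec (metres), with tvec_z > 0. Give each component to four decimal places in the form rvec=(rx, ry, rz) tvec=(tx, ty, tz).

rvec=(-0.1130, 0.0960, -0.0069) tvec=(-0.0392, -0.1472, 0.8687)

Intrinsics K: fx=532.2, fy=803.9, cx=318.1, cy=237.0
Marker side s = 0.198 m; corners in marker frame (Z=0):
  M0 = (-0.0990, +0.0990, 0)
  M1 = (+0.0990, +0.0990, 0)
  M2 = (+0.0990, -0.0990, 0)
  M3 = (-0.0990, -0.0990, 0)
Detected image corners:
  c0 = (233.638121, 192.895327) px
  c1 = (355.430038, 189.600342) px
  c2 = (354.288928, 9.133042) px
  c3 = (235.582580, 16.171774) px
Planar DLT: solve 8×8 A·h = b for H (H[2,2]=1):
  H  [+574.90700 -40.41732 +294.08495]
  H  [-37.39361 +888.64494 +100.82924]
  H  [-0.10963 -0.12996 +1.00000]
B = K⁻¹H; ‖b₁‖=1.151093, ‖b₂‖=1.151093; λ = 2/(‖b₁‖+‖b₂‖) = 0.868740, sign → tz>0 ⇒ λ=+0.868740
r₁ = λ·B[:,0] = (+0.99538,-0.01233,-0.09524); r₂ = λ·B[:,1] = (+0.00151,+0.99360,-0.11290)
r₃ = r₁×r₂ = (+0.09602,+0.11224,+0.98903); SVD([r₁ r₂ r₃]) → R = UVᵀ:
  R  [+0.99538 +0.00151 +0.09602]
  R  [-0.01233 +0.99360 +0.11224]
  R  [-0.09524 -0.11290 +0.98903]
t = (-0.03920, -0.14715, +0.86874) m
tr R = 2.978014; θ = arccos((tr R − 1)/2) = 0.148413 rad = 8.503°
axis k = ((R−Rᵀ)₃₂, (R−Rᵀ)₁₃, (R−Rᵀ)₂₁) / (2 sinθ) = (-0.761282, +0.646730, -0.046795)
rvec = θ·k = (-0.112984, +0.095983, -0.006945)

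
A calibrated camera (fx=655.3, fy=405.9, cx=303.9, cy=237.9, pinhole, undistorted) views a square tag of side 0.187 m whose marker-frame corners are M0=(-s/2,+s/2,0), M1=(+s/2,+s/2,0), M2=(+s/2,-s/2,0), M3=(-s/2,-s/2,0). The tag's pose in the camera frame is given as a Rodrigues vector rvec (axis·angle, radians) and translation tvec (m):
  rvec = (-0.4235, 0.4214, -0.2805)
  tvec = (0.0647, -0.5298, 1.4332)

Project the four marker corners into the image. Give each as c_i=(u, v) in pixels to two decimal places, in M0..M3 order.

Intrinsics K: fx=655.3, fy=405.9, cx=303.9, cy=237.9
Marker side s = 0.187 m; corners in marker frame (Z=0):
  M0 = (-0.0935, +0.0935, 0)
  M1 = (+0.0935, +0.0935, 0)
  M2 = (+0.0935, -0.0935, 0)
  M3 = (-0.0935, -0.0935, 0)
rvec = (-0.4235, 0.4214, -0.2805), |rvec| = θ = 0.66001 rad = 37.816°
Rodrigues: sinθ=0.61312, 1−cosθ=0.21001; R = I + sinθ·[k]× + (1−cosθ)·[k]×²:
    [+0.87646 +0.17454 +0.44874]
    [-0.34661 +0.87560 +0.33643]
    [-0.33419 -0.45040 +0.82792]
t = (0.0647, -0.5298, 1.4332) m
M0: Pc = R·M0+t = (-0.00093, -0.41552, +1.42233); u = 655.3·(-0.00093)/1.42233 + 303.9 = 303.4718, v = 405.9·(-0.41552)/1.42233 + 237.9 = 119.3197
M1: Pc = R·M1+t = (+0.16297, -0.48034, +1.35984); u = 655.3·(+0.16297)/1.35984 + 303.9 = 382.4332, v = 405.9·(-0.48034)/1.35984 + 237.9 = 94.5229
M2: Pc = R·M2+t = (+0.13033, -0.64408, +1.44407); u = 655.3·(+0.13033)/1.44407 + 303.9 = 363.0420, v = 405.9·(-0.64408)/1.44407 + 237.9 = 56.8619
M3: Pc = R·M3+t = (-0.03357, -0.57926, +1.50656); u = 655.3·(-0.03357)/1.50656 + 303.9 = 289.2993, v = 405.9·(-0.57926)/1.50656 + 237.9 = 81.8347

c0=(303.47, 119.32) c1=(382.43, 94.52) c2=(363.04, 56.86) c3=(289.30, 81.83)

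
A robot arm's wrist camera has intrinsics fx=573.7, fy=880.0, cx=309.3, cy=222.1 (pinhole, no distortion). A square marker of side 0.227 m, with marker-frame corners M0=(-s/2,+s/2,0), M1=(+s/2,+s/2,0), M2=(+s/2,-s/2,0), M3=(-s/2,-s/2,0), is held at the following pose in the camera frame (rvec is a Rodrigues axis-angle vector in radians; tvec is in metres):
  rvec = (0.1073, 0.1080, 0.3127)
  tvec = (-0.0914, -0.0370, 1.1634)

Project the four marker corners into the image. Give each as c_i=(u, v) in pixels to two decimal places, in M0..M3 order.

c0=(196.78, 247.99) c1=(300.36, 301.87) c2=(334.52, 137.97) c3=(227.86, 85.67)

Intrinsics K: fx=573.7, fy=880.0, cx=309.3, cy=222.1
Marker side s = 0.227 m; corners in marker frame (Z=0):
  M0 = (-0.1135, +0.1135, 0)
  M1 = (+0.1135, +0.1135, 0)
  M2 = (+0.1135, -0.1135, 0)
  M3 = (-0.1135, -0.1135, 0)
rvec = (0.1073, 0.1080, 0.3127), |rvec| = θ = 0.34779 rad = 19.927°
Rodrigues: sinθ=0.34082, 1−cosθ=0.05987; R = I + sinθ·[k]× + (1−cosθ)·[k]×²:
    [+0.94583 -0.30070 +0.12244]
    [+0.31217 +0.94590 -0.08843]
    [-0.08923 +0.12187 +0.98853]
t = (-0.0914, -0.0370, 1.1634) m
M0: Pc = R·M0+t = (-0.23288, +0.03493, +1.18736); u = 573.7·(-0.23288)/1.18736 + 309.3 = 196.7784, v = 880.0·(+0.03493)/1.18736 + 222.1 = 247.9869
M1: Pc = R·M1+t = (-0.01818, +0.10579, +1.16710); u = 573.7·(-0.01818)/1.16710 + 309.3 = 300.3645, v = 880.0·(+0.10579)/1.16710 + 222.1 = 301.8668
M2: Pc = R·M2+t = (+0.05008, -0.10893, +1.13944); u = 573.7·(+0.05008)/1.13944 + 309.3 = 334.5152, v = 880.0·(-0.10893)/1.13944 + 222.1 = 137.9736
M3: Pc = R·M3+t = (-0.16462, -0.17979, +1.15970); u = 573.7·(-0.16462)/1.15970 + 309.3 = 227.8616, v = 880.0·(-0.17979)/1.15970 + 222.1 = 85.6709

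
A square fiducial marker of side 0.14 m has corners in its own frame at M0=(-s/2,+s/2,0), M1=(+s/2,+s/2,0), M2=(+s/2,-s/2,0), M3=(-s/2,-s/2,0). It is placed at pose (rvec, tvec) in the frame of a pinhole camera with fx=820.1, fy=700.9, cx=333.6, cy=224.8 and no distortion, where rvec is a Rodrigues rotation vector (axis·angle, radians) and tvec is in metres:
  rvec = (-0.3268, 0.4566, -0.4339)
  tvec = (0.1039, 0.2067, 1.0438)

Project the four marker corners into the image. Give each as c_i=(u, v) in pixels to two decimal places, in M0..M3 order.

c0=(388.83, 426.63) c1=(485.34, 390.14) c2=(441.48, 300.93) c3=(351.81, 339.58)

Intrinsics K: fx=820.1, fy=700.9, cx=333.6, cy=224.8
Marker side s = 0.14 m; corners in marker frame (Z=0):
  M0 = (-0.0700, +0.0700, 0)
  M1 = (+0.0700, +0.0700, 0)
  M2 = (+0.0700, -0.0700, 0)
  M3 = (-0.0700, -0.0700, 0)
rvec = (-0.3268, 0.4566, -0.4339), |rvec| = θ = 0.70961 rad = 40.658°
Rodrigues: sinθ=0.65154, 1−cosθ=0.24139; R = I + sinθ·[k]× + (1−cosθ)·[k]×²:
    [+0.80981 +0.32686 +0.48721]
    [-0.46992 +0.85855 +0.20508]
    [-0.35126 -0.39503 +0.84886]
t = (0.1039, 0.2067, 1.0438) m
M0: Pc = R·M0+t = (+0.07009, +0.29969, +1.04074); u = 820.1·(+0.07009)/1.04074 + 333.6 = 388.8338, v = 700.9·(+0.29969)/1.04074 + 224.8 = 426.6331
M1: Pc = R·M1+t = (+0.18347, +0.23390, +0.99156); u = 820.1·(+0.18347)/0.99156 + 333.6 = 485.3420, v = 700.9·(+0.23390)/0.99156 + 224.8 = 390.1390
M2: Pc = R·M2+t = (+0.13771, +0.11371, +1.04686); u = 820.1·(+0.13771)/1.04686 + 333.6 = 441.4775, v = 700.9·(+0.11371)/1.04686 + 224.8 = 300.9294
M3: Pc = R·M3+t = (+0.02433, +0.17950, +1.09604); u = 820.1·(+0.02433)/1.09604 + 333.6 = 351.8069, v = 700.9·(+0.17950)/1.09604 + 224.8 = 339.5846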